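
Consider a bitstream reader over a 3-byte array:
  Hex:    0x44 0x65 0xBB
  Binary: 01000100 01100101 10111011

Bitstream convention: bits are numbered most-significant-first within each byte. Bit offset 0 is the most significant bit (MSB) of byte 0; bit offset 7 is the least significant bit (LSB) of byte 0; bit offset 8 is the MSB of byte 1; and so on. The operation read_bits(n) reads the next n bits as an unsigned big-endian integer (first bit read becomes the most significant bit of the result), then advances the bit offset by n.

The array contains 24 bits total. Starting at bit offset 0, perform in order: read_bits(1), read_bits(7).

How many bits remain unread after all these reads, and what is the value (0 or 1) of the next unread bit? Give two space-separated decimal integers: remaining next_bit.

Answer: 16 0

Derivation:
Read 1: bits[0:1] width=1 -> value=0 (bin 0); offset now 1 = byte 0 bit 1; 23 bits remain
Read 2: bits[1:8] width=7 -> value=68 (bin 1000100); offset now 8 = byte 1 bit 0; 16 bits remain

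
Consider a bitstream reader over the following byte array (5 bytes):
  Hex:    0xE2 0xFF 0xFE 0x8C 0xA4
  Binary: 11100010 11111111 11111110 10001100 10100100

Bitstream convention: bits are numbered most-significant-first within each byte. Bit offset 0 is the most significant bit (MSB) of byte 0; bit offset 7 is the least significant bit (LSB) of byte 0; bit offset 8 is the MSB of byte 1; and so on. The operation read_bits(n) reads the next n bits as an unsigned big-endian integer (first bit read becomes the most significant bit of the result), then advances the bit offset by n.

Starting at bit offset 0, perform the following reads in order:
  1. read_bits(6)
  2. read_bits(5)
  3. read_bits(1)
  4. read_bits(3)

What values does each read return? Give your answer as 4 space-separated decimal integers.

Read 1: bits[0:6] width=6 -> value=56 (bin 111000); offset now 6 = byte 0 bit 6; 34 bits remain
Read 2: bits[6:11] width=5 -> value=23 (bin 10111); offset now 11 = byte 1 bit 3; 29 bits remain
Read 3: bits[11:12] width=1 -> value=1 (bin 1); offset now 12 = byte 1 bit 4; 28 bits remain
Read 4: bits[12:15] width=3 -> value=7 (bin 111); offset now 15 = byte 1 bit 7; 25 bits remain

Answer: 56 23 1 7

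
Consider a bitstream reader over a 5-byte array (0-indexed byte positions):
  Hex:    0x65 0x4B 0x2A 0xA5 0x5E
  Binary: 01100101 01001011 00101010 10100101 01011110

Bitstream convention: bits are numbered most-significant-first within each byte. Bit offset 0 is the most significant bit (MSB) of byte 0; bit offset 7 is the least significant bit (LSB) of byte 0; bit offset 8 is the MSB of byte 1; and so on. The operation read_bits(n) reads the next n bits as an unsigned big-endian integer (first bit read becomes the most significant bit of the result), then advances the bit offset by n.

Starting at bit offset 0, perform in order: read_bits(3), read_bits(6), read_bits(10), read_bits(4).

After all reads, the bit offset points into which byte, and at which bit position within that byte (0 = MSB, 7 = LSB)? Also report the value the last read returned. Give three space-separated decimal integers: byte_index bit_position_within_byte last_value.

Read 1: bits[0:3] width=3 -> value=3 (bin 011); offset now 3 = byte 0 bit 3; 37 bits remain
Read 2: bits[3:9] width=6 -> value=10 (bin 001010); offset now 9 = byte 1 bit 1; 31 bits remain
Read 3: bits[9:19] width=10 -> value=601 (bin 1001011001); offset now 19 = byte 2 bit 3; 21 bits remain
Read 4: bits[19:23] width=4 -> value=5 (bin 0101); offset now 23 = byte 2 bit 7; 17 bits remain

Answer: 2 7 5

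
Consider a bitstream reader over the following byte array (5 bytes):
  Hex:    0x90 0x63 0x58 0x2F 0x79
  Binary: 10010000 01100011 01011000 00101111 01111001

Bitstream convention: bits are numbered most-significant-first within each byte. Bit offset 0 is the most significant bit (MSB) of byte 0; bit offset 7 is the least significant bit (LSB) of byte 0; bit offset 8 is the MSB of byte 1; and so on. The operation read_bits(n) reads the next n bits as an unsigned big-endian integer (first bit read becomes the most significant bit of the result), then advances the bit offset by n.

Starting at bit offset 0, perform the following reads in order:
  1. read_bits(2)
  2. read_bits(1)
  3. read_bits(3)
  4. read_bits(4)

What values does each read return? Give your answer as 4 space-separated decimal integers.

Read 1: bits[0:2] width=2 -> value=2 (bin 10); offset now 2 = byte 0 bit 2; 38 bits remain
Read 2: bits[2:3] width=1 -> value=0 (bin 0); offset now 3 = byte 0 bit 3; 37 bits remain
Read 3: bits[3:6] width=3 -> value=4 (bin 100); offset now 6 = byte 0 bit 6; 34 bits remain
Read 4: bits[6:10] width=4 -> value=1 (bin 0001); offset now 10 = byte 1 bit 2; 30 bits remain

Answer: 2 0 4 1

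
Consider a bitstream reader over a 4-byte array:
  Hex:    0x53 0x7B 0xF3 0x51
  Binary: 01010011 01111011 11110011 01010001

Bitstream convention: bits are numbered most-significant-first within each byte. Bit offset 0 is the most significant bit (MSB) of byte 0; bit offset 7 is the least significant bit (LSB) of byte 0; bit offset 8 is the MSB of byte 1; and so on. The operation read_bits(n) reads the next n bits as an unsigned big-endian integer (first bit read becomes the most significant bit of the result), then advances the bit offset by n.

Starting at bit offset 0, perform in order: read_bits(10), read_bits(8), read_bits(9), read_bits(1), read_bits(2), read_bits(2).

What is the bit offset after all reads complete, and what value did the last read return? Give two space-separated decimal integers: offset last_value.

Answer: 32 1

Derivation:
Read 1: bits[0:10] width=10 -> value=333 (bin 0101001101); offset now 10 = byte 1 bit 2; 22 bits remain
Read 2: bits[10:18] width=8 -> value=239 (bin 11101111); offset now 18 = byte 2 bit 2; 14 bits remain
Read 3: bits[18:27] width=9 -> value=410 (bin 110011010); offset now 27 = byte 3 bit 3; 5 bits remain
Read 4: bits[27:28] width=1 -> value=1 (bin 1); offset now 28 = byte 3 bit 4; 4 bits remain
Read 5: bits[28:30] width=2 -> value=0 (bin 00); offset now 30 = byte 3 bit 6; 2 bits remain
Read 6: bits[30:32] width=2 -> value=1 (bin 01); offset now 32 = byte 4 bit 0; 0 bits remain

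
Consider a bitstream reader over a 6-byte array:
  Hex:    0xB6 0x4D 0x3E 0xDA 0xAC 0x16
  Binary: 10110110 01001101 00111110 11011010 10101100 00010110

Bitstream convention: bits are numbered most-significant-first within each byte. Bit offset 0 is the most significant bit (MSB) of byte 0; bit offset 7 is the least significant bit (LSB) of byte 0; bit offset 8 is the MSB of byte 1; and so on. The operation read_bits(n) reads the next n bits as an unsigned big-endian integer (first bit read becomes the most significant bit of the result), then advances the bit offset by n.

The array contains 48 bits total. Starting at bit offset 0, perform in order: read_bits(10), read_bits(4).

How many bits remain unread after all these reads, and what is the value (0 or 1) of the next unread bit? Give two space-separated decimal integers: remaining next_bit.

Answer: 34 0

Derivation:
Read 1: bits[0:10] width=10 -> value=729 (bin 1011011001); offset now 10 = byte 1 bit 2; 38 bits remain
Read 2: bits[10:14] width=4 -> value=3 (bin 0011); offset now 14 = byte 1 bit 6; 34 bits remain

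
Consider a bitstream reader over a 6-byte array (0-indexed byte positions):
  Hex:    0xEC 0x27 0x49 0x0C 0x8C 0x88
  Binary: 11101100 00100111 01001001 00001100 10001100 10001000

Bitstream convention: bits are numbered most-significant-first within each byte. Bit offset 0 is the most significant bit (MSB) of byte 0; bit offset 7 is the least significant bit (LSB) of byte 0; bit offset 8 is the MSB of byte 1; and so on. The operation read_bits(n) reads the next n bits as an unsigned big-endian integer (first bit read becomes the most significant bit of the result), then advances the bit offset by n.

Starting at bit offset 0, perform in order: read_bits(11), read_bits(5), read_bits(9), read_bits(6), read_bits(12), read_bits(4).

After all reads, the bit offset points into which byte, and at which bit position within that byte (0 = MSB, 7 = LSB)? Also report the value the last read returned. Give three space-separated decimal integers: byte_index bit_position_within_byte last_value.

Answer: 5 7 4

Derivation:
Read 1: bits[0:11] width=11 -> value=1889 (bin 11101100001); offset now 11 = byte 1 bit 3; 37 bits remain
Read 2: bits[11:16] width=5 -> value=7 (bin 00111); offset now 16 = byte 2 bit 0; 32 bits remain
Read 3: bits[16:25] width=9 -> value=146 (bin 010010010); offset now 25 = byte 3 bit 1; 23 bits remain
Read 4: bits[25:31] width=6 -> value=6 (bin 000110); offset now 31 = byte 3 bit 7; 17 bits remain
Read 5: bits[31:43] width=12 -> value=1124 (bin 010001100100); offset now 43 = byte 5 bit 3; 5 bits remain
Read 6: bits[43:47] width=4 -> value=4 (bin 0100); offset now 47 = byte 5 bit 7; 1 bits remain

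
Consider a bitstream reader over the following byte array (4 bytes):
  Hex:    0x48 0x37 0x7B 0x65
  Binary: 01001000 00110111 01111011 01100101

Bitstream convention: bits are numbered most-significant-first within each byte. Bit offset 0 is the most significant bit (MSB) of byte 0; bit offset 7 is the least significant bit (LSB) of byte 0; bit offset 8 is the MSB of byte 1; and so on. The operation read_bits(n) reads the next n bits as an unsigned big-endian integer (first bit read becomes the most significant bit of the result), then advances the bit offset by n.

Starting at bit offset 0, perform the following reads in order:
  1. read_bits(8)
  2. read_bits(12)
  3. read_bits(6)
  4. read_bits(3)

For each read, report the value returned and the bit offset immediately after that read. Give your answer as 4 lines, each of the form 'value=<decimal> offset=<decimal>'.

Read 1: bits[0:8] width=8 -> value=72 (bin 01001000); offset now 8 = byte 1 bit 0; 24 bits remain
Read 2: bits[8:20] width=12 -> value=887 (bin 001101110111); offset now 20 = byte 2 bit 4; 12 bits remain
Read 3: bits[20:26] width=6 -> value=45 (bin 101101); offset now 26 = byte 3 bit 2; 6 bits remain
Read 4: bits[26:29] width=3 -> value=4 (bin 100); offset now 29 = byte 3 bit 5; 3 bits remain

Answer: value=72 offset=8
value=887 offset=20
value=45 offset=26
value=4 offset=29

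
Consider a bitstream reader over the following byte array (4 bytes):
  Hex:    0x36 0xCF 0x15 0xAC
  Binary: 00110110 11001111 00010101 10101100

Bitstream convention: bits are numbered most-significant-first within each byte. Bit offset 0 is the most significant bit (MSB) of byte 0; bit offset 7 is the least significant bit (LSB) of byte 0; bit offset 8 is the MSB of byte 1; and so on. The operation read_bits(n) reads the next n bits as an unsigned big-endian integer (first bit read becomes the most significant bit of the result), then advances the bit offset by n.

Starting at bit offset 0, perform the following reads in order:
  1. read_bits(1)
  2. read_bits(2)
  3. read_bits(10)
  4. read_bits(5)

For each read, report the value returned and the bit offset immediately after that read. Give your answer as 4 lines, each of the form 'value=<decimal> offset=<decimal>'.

Read 1: bits[0:1] width=1 -> value=0 (bin 0); offset now 1 = byte 0 bit 1; 31 bits remain
Read 2: bits[1:3] width=2 -> value=1 (bin 01); offset now 3 = byte 0 bit 3; 29 bits remain
Read 3: bits[3:13] width=10 -> value=729 (bin 1011011001); offset now 13 = byte 1 bit 5; 19 bits remain
Read 4: bits[13:18] width=5 -> value=28 (bin 11100); offset now 18 = byte 2 bit 2; 14 bits remain

Answer: value=0 offset=1
value=1 offset=3
value=729 offset=13
value=28 offset=18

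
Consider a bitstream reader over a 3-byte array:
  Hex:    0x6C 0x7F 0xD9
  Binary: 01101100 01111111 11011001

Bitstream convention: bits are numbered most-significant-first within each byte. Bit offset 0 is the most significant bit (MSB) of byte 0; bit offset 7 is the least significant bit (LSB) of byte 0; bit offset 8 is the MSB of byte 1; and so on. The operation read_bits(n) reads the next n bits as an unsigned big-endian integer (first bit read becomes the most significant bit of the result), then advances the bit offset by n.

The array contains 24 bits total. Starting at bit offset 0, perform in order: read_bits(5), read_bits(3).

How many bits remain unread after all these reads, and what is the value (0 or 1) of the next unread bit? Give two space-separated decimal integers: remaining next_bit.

Answer: 16 0

Derivation:
Read 1: bits[0:5] width=5 -> value=13 (bin 01101); offset now 5 = byte 0 bit 5; 19 bits remain
Read 2: bits[5:8] width=3 -> value=4 (bin 100); offset now 8 = byte 1 bit 0; 16 bits remain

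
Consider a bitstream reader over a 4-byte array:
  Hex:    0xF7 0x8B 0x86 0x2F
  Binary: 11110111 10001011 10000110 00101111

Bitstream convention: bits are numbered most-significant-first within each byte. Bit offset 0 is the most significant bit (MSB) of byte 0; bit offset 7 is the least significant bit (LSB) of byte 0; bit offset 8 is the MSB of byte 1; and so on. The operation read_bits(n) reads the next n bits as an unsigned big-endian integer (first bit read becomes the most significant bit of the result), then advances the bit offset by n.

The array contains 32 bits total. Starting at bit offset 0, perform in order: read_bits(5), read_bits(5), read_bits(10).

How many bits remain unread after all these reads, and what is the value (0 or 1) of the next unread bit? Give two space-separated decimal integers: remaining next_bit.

Read 1: bits[0:5] width=5 -> value=30 (bin 11110); offset now 5 = byte 0 bit 5; 27 bits remain
Read 2: bits[5:10] width=5 -> value=30 (bin 11110); offset now 10 = byte 1 bit 2; 22 bits remain
Read 3: bits[10:20] width=10 -> value=184 (bin 0010111000); offset now 20 = byte 2 bit 4; 12 bits remain

Answer: 12 0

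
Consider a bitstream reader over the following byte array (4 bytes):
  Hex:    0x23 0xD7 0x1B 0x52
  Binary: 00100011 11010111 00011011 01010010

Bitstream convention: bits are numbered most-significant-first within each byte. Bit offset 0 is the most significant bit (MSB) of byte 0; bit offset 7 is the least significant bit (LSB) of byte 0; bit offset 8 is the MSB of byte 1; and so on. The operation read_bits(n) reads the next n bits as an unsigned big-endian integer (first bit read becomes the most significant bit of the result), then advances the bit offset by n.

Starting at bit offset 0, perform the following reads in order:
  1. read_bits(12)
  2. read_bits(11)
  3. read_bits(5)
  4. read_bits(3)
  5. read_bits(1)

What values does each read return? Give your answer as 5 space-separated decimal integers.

Read 1: bits[0:12] width=12 -> value=573 (bin 001000111101); offset now 12 = byte 1 bit 4; 20 bits remain
Read 2: bits[12:23] width=11 -> value=909 (bin 01110001101); offset now 23 = byte 2 bit 7; 9 bits remain
Read 3: bits[23:28] width=5 -> value=21 (bin 10101); offset now 28 = byte 3 bit 4; 4 bits remain
Read 4: bits[28:31] width=3 -> value=1 (bin 001); offset now 31 = byte 3 bit 7; 1 bits remain
Read 5: bits[31:32] width=1 -> value=0 (bin 0); offset now 32 = byte 4 bit 0; 0 bits remain

Answer: 573 909 21 1 0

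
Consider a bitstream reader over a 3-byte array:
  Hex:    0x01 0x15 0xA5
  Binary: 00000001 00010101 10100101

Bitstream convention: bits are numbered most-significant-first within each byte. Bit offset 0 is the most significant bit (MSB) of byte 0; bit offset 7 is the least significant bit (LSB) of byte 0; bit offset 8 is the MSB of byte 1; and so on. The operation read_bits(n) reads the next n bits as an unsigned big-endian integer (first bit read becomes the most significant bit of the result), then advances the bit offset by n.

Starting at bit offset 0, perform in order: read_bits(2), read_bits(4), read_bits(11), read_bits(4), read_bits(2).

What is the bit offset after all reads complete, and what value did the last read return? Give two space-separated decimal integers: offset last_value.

Answer: 23 2

Derivation:
Read 1: bits[0:2] width=2 -> value=0 (bin 00); offset now 2 = byte 0 bit 2; 22 bits remain
Read 2: bits[2:6] width=4 -> value=0 (bin 0000); offset now 6 = byte 0 bit 6; 18 bits remain
Read 3: bits[6:17] width=11 -> value=555 (bin 01000101011); offset now 17 = byte 2 bit 1; 7 bits remain
Read 4: bits[17:21] width=4 -> value=4 (bin 0100); offset now 21 = byte 2 bit 5; 3 bits remain
Read 5: bits[21:23] width=2 -> value=2 (bin 10); offset now 23 = byte 2 bit 7; 1 bits remain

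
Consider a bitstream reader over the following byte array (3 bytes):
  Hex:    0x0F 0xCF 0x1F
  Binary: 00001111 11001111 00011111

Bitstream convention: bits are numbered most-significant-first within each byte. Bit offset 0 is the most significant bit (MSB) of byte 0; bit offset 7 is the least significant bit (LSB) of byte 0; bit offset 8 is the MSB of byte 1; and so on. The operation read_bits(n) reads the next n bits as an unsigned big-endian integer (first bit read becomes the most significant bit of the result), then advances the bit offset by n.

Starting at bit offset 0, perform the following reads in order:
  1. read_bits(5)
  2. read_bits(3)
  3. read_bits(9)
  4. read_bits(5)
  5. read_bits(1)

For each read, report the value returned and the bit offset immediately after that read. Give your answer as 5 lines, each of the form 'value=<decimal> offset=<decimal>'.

Answer: value=1 offset=5
value=7 offset=8
value=414 offset=17
value=7 offset=22
value=1 offset=23

Derivation:
Read 1: bits[0:5] width=5 -> value=1 (bin 00001); offset now 5 = byte 0 bit 5; 19 bits remain
Read 2: bits[5:8] width=3 -> value=7 (bin 111); offset now 8 = byte 1 bit 0; 16 bits remain
Read 3: bits[8:17] width=9 -> value=414 (bin 110011110); offset now 17 = byte 2 bit 1; 7 bits remain
Read 4: bits[17:22] width=5 -> value=7 (bin 00111); offset now 22 = byte 2 bit 6; 2 bits remain
Read 5: bits[22:23] width=1 -> value=1 (bin 1); offset now 23 = byte 2 bit 7; 1 bits remain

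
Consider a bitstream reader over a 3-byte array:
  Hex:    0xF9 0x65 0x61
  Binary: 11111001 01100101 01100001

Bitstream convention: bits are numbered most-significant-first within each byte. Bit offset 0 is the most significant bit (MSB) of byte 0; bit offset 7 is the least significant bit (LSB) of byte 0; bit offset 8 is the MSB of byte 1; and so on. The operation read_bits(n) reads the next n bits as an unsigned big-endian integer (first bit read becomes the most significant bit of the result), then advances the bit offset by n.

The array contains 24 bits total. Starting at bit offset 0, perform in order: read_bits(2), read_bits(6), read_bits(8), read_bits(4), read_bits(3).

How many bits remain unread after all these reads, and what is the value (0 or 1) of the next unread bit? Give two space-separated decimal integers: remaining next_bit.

Read 1: bits[0:2] width=2 -> value=3 (bin 11); offset now 2 = byte 0 bit 2; 22 bits remain
Read 2: bits[2:8] width=6 -> value=57 (bin 111001); offset now 8 = byte 1 bit 0; 16 bits remain
Read 3: bits[8:16] width=8 -> value=101 (bin 01100101); offset now 16 = byte 2 bit 0; 8 bits remain
Read 4: bits[16:20] width=4 -> value=6 (bin 0110); offset now 20 = byte 2 bit 4; 4 bits remain
Read 5: bits[20:23] width=3 -> value=0 (bin 000); offset now 23 = byte 2 bit 7; 1 bits remain

Answer: 1 1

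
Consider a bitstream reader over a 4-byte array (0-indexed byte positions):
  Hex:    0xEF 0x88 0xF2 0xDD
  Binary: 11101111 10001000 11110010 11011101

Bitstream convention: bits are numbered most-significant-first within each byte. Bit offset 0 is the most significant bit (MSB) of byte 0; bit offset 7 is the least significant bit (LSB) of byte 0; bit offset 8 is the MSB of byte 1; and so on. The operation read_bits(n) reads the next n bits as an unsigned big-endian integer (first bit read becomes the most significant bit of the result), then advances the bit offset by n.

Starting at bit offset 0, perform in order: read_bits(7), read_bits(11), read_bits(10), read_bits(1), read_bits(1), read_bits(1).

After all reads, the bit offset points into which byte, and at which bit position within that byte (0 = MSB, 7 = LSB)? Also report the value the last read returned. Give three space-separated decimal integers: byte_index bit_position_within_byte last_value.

Read 1: bits[0:7] width=7 -> value=119 (bin 1110111); offset now 7 = byte 0 bit 7; 25 bits remain
Read 2: bits[7:18] width=11 -> value=1571 (bin 11000100011); offset now 18 = byte 2 bit 2; 14 bits remain
Read 3: bits[18:28] width=10 -> value=813 (bin 1100101101); offset now 28 = byte 3 bit 4; 4 bits remain
Read 4: bits[28:29] width=1 -> value=1 (bin 1); offset now 29 = byte 3 bit 5; 3 bits remain
Read 5: bits[29:30] width=1 -> value=1 (bin 1); offset now 30 = byte 3 bit 6; 2 bits remain
Read 6: bits[30:31] width=1 -> value=0 (bin 0); offset now 31 = byte 3 bit 7; 1 bits remain

Answer: 3 7 0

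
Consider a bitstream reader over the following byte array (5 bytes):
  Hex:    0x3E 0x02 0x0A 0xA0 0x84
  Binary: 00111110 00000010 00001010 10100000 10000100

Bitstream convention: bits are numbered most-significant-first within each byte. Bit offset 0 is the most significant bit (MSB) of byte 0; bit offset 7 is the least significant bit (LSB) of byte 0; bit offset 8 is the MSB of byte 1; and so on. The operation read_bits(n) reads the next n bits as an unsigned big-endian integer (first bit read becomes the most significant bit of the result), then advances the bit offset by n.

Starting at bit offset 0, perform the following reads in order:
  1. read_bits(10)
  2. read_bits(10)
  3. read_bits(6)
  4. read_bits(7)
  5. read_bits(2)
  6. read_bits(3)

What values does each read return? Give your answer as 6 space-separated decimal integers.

Answer: 248 32 42 65 0 1

Derivation:
Read 1: bits[0:10] width=10 -> value=248 (bin 0011111000); offset now 10 = byte 1 bit 2; 30 bits remain
Read 2: bits[10:20] width=10 -> value=32 (bin 0000100000); offset now 20 = byte 2 bit 4; 20 bits remain
Read 3: bits[20:26] width=6 -> value=42 (bin 101010); offset now 26 = byte 3 bit 2; 14 bits remain
Read 4: bits[26:33] width=7 -> value=65 (bin 1000001); offset now 33 = byte 4 bit 1; 7 bits remain
Read 5: bits[33:35] width=2 -> value=0 (bin 00); offset now 35 = byte 4 bit 3; 5 bits remain
Read 6: bits[35:38] width=3 -> value=1 (bin 001); offset now 38 = byte 4 bit 6; 2 bits remain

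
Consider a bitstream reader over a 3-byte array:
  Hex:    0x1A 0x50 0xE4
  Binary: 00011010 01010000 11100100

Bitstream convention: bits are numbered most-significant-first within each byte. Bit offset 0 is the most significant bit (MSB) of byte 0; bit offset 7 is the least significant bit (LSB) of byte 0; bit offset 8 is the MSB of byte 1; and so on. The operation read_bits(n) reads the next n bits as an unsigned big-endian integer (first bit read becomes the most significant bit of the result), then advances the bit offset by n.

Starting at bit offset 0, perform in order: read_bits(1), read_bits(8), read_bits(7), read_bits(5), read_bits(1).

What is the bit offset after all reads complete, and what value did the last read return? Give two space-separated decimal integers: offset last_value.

Read 1: bits[0:1] width=1 -> value=0 (bin 0); offset now 1 = byte 0 bit 1; 23 bits remain
Read 2: bits[1:9] width=8 -> value=52 (bin 00110100); offset now 9 = byte 1 bit 1; 15 bits remain
Read 3: bits[9:16] width=7 -> value=80 (bin 1010000); offset now 16 = byte 2 bit 0; 8 bits remain
Read 4: bits[16:21] width=5 -> value=28 (bin 11100); offset now 21 = byte 2 bit 5; 3 bits remain
Read 5: bits[21:22] width=1 -> value=1 (bin 1); offset now 22 = byte 2 bit 6; 2 bits remain

Answer: 22 1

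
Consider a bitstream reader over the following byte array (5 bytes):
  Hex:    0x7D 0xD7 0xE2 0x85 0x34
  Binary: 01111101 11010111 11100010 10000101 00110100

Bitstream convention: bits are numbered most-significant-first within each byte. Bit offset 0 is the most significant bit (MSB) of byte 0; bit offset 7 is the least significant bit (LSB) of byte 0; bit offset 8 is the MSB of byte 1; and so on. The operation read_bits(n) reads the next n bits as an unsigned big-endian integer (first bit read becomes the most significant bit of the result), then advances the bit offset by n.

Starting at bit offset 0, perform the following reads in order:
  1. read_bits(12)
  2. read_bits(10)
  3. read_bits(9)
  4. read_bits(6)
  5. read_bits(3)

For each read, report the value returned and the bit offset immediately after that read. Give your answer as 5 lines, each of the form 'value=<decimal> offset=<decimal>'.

Read 1: bits[0:12] width=12 -> value=2013 (bin 011111011101); offset now 12 = byte 1 bit 4; 28 bits remain
Read 2: bits[12:22] width=10 -> value=504 (bin 0111111000); offset now 22 = byte 2 bit 6; 18 bits remain
Read 3: bits[22:31] width=9 -> value=322 (bin 101000010); offset now 31 = byte 3 bit 7; 9 bits remain
Read 4: bits[31:37] width=6 -> value=38 (bin 100110); offset now 37 = byte 4 bit 5; 3 bits remain
Read 5: bits[37:40] width=3 -> value=4 (bin 100); offset now 40 = byte 5 bit 0; 0 bits remain

Answer: value=2013 offset=12
value=504 offset=22
value=322 offset=31
value=38 offset=37
value=4 offset=40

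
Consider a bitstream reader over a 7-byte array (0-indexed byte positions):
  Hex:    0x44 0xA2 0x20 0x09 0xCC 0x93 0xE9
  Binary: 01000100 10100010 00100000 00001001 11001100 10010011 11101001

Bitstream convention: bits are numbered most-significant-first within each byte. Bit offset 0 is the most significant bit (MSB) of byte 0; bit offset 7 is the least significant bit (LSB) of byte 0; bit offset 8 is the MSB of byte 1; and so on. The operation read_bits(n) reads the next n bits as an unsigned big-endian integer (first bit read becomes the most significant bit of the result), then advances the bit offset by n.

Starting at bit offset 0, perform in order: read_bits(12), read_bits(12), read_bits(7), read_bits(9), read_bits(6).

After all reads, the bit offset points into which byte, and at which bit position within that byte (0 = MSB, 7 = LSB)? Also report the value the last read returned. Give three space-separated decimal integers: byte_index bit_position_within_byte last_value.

Answer: 5 6 36

Derivation:
Read 1: bits[0:12] width=12 -> value=1098 (bin 010001001010); offset now 12 = byte 1 bit 4; 44 bits remain
Read 2: bits[12:24] width=12 -> value=544 (bin 001000100000); offset now 24 = byte 3 bit 0; 32 bits remain
Read 3: bits[24:31] width=7 -> value=4 (bin 0000100); offset now 31 = byte 3 bit 7; 25 bits remain
Read 4: bits[31:40] width=9 -> value=460 (bin 111001100); offset now 40 = byte 5 bit 0; 16 bits remain
Read 5: bits[40:46] width=6 -> value=36 (bin 100100); offset now 46 = byte 5 bit 6; 10 bits remain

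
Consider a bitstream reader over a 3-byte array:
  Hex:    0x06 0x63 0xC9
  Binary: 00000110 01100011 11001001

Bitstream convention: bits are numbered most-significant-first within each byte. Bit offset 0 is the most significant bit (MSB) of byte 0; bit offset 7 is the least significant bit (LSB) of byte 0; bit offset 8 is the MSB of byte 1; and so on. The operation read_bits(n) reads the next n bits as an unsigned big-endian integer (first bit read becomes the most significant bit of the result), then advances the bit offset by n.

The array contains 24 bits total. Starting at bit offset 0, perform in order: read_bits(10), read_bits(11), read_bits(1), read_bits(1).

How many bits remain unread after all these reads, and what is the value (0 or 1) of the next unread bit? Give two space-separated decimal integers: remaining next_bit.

Answer: 1 1

Derivation:
Read 1: bits[0:10] width=10 -> value=25 (bin 0000011001); offset now 10 = byte 1 bit 2; 14 bits remain
Read 2: bits[10:21] width=11 -> value=1145 (bin 10001111001); offset now 21 = byte 2 bit 5; 3 bits remain
Read 3: bits[21:22] width=1 -> value=0 (bin 0); offset now 22 = byte 2 bit 6; 2 bits remain
Read 4: bits[22:23] width=1 -> value=0 (bin 0); offset now 23 = byte 2 bit 7; 1 bits remain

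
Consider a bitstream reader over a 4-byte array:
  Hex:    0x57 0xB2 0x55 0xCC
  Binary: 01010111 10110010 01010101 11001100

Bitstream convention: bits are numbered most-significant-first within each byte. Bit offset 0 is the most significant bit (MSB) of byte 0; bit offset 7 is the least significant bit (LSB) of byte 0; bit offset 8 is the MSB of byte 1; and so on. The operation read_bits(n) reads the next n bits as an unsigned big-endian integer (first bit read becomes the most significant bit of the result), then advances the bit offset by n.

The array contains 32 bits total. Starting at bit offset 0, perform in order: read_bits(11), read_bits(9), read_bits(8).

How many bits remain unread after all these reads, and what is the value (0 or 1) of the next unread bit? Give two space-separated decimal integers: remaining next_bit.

Read 1: bits[0:11] width=11 -> value=701 (bin 01010111101); offset now 11 = byte 1 bit 3; 21 bits remain
Read 2: bits[11:20] width=9 -> value=293 (bin 100100101); offset now 20 = byte 2 bit 4; 12 bits remain
Read 3: bits[20:28] width=8 -> value=92 (bin 01011100); offset now 28 = byte 3 bit 4; 4 bits remain

Answer: 4 1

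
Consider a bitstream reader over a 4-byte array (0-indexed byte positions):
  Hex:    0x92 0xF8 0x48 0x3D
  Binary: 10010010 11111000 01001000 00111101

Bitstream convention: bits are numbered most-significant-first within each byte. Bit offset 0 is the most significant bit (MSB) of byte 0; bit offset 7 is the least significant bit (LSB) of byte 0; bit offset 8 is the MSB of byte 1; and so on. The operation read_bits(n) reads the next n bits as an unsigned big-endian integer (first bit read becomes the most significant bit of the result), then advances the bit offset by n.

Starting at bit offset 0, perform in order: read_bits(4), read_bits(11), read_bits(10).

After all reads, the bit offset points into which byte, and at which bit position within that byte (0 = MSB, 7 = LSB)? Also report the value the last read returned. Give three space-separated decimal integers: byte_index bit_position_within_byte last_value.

Answer: 3 1 144

Derivation:
Read 1: bits[0:4] width=4 -> value=9 (bin 1001); offset now 4 = byte 0 bit 4; 28 bits remain
Read 2: bits[4:15] width=11 -> value=380 (bin 00101111100); offset now 15 = byte 1 bit 7; 17 bits remain
Read 3: bits[15:25] width=10 -> value=144 (bin 0010010000); offset now 25 = byte 3 bit 1; 7 bits remain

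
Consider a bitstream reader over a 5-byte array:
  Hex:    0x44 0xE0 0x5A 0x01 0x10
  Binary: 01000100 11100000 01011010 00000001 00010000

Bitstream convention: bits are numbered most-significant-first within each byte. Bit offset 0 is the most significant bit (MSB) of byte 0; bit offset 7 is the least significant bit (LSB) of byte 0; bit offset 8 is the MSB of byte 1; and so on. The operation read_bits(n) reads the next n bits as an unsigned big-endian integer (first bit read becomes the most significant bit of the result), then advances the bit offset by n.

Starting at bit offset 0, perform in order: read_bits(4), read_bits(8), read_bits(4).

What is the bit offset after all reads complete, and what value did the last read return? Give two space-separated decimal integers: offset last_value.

Read 1: bits[0:4] width=4 -> value=4 (bin 0100); offset now 4 = byte 0 bit 4; 36 bits remain
Read 2: bits[4:12] width=8 -> value=78 (bin 01001110); offset now 12 = byte 1 bit 4; 28 bits remain
Read 3: bits[12:16] width=4 -> value=0 (bin 0000); offset now 16 = byte 2 bit 0; 24 bits remain

Answer: 16 0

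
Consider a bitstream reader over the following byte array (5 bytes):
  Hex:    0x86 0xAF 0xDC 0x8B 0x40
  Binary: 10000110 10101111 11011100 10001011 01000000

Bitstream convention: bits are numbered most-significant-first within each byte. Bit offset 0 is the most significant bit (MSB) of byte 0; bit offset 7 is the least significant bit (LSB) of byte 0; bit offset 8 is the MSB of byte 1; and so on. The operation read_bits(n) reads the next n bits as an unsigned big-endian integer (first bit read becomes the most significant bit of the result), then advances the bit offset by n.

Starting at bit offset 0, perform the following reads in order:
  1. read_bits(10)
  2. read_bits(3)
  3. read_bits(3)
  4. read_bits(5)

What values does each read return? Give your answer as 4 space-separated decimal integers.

Answer: 538 5 7 27

Derivation:
Read 1: bits[0:10] width=10 -> value=538 (bin 1000011010); offset now 10 = byte 1 bit 2; 30 bits remain
Read 2: bits[10:13] width=3 -> value=5 (bin 101); offset now 13 = byte 1 bit 5; 27 bits remain
Read 3: bits[13:16] width=3 -> value=7 (bin 111); offset now 16 = byte 2 bit 0; 24 bits remain
Read 4: bits[16:21] width=5 -> value=27 (bin 11011); offset now 21 = byte 2 bit 5; 19 bits remain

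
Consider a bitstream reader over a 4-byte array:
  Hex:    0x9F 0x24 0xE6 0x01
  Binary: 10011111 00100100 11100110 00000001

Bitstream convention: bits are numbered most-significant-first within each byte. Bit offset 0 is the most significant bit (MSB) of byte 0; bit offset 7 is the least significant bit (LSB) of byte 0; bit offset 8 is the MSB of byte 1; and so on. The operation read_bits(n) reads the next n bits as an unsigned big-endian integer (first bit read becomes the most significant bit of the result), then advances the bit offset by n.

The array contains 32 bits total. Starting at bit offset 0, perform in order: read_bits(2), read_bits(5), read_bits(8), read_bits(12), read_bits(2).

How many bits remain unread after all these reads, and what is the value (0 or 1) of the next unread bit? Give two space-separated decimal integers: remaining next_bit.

Answer: 3 0

Derivation:
Read 1: bits[0:2] width=2 -> value=2 (bin 10); offset now 2 = byte 0 bit 2; 30 bits remain
Read 2: bits[2:7] width=5 -> value=15 (bin 01111); offset now 7 = byte 0 bit 7; 25 bits remain
Read 3: bits[7:15] width=8 -> value=146 (bin 10010010); offset now 15 = byte 1 bit 7; 17 bits remain
Read 4: bits[15:27] width=12 -> value=1840 (bin 011100110000); offset now 27 = byte 3 bit 3; 5 bits remain
Read 5: bits[27:29] width=2 -> value=0 (bin 00); offset now 29 = byte 3 bit 5; 3 bits remain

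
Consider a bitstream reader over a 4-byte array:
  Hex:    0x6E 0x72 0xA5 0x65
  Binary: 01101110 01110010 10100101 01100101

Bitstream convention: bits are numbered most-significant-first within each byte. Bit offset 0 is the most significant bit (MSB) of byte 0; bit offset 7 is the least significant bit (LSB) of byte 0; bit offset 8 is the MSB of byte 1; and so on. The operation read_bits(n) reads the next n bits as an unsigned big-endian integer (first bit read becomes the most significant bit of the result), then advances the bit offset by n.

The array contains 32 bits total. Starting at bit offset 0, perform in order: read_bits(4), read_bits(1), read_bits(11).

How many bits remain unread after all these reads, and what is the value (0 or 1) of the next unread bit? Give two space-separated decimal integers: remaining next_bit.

Read 1: bits[0:4] width=4 -> value=6 (bin 0110); offset now 4 = byte 0 bit 4; 28 bits remain
Read 2: bits[4:5] width=1 -> value=1 (bin 1); offset now 5 = byte 0 bit 5; 27 bits remain
Read 3: bits[5:16] width=11 -> value=1650 (bin 11001110010); offset now 16 = byte 2 bit 0; 16 bits remain

Answer: 16 1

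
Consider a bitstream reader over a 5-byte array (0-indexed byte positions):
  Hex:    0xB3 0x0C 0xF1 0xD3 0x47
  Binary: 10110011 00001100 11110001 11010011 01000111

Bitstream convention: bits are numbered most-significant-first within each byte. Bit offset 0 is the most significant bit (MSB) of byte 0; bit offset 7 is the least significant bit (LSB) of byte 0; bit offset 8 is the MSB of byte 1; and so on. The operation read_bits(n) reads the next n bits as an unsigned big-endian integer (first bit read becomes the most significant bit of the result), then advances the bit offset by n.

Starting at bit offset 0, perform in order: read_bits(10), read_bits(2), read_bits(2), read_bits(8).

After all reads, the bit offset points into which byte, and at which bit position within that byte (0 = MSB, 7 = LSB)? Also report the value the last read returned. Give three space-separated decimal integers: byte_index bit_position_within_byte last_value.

Read 1: bits[0:10] width=10 -> value=716 (bin 1011001100); offset now 10 = byte 1 bit 2; 30 bits remain
Read 2: bits[10:12] width=2 -> value=0 (bin 00); offset now 12 = byte 1 bit 4; 28 bits remain
Read 3: bits[12:14] width=2 -> value=3 (bin 11); offset now 14 = byte 1 bit 6; 26 bits remain
Read 4: bits[14:22] width=8 -> value=60 (bin 00111100); offset now 22 = byte 2 bit 6; 18 bits remain

Answer: 2 6 60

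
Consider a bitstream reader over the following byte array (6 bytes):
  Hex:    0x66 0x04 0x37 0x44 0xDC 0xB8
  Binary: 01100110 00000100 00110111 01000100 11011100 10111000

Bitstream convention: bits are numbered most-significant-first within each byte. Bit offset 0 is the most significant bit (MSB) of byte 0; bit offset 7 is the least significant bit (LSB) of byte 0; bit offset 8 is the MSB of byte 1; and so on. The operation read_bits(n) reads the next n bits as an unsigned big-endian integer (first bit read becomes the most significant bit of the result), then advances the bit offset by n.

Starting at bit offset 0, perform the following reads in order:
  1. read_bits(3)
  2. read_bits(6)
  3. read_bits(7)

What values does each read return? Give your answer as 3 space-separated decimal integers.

Read 1: bits[0:3] width=3 -> value=3 (bin 011); offset now 3 = byte 0 bit 3; 45 bits remain
Read 2: bits[3:9] width=6 -> value=12 (bin 001100); offset now 9 = byte 1 bit 1; 39 bits remain
Read 3: bits[9:16] width=7 -> value=4 (bin 0000100); offset now 16 = byte 2 bit 0; 32 bits remain

Answer: 3 12 4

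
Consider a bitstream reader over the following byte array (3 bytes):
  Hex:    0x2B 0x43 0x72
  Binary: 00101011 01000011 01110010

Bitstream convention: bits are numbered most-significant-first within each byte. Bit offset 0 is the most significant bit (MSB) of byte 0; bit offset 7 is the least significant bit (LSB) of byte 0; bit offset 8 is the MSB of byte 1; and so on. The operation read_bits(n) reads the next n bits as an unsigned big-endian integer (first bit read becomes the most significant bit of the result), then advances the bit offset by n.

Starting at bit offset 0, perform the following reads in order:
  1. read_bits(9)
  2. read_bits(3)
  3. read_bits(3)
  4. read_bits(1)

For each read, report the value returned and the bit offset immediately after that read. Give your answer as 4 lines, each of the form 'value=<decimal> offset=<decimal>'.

Answer: value=86 offset=9
value=4 offset=12
value=1 offset=15
value=1 offset=16

Derivation:
Read 1: bits[0:9] width=9 -> value=86 (bin 001010110); offset now 9 = byte 1 bit 1; 15 bits remain
Read 2: bits[9:12] width=3 -> value=4 (bin 100); offset now 12 = byte 1 bit 4; 12 bits remain
Read 3: bits[12:15] width=3 -> value=1 (bin 001); offset now 15 = byte 1 bit 7; 9 bits remain
Read 4: bits[15:16] width=1 -> value=1 (bin 1); offset now 16 = byte 2 bit 0; 8 bits remain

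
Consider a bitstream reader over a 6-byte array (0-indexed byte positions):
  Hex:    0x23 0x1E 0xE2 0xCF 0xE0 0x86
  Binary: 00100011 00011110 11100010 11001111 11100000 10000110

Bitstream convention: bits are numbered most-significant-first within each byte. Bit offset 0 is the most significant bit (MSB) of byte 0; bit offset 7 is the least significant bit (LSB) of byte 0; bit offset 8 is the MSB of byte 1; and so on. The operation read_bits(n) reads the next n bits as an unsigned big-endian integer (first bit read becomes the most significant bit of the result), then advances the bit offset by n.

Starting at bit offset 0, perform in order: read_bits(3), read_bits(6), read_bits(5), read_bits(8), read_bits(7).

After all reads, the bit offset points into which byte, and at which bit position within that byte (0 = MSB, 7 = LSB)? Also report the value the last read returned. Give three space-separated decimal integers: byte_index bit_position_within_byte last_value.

Answer: 3 5 89

Derivation:
Read 1: bits[0:3] width=3 -> value=1 (bin 001); offset now 3 = byte 0 bit 3; 45 bits remain
Read 2: bits[3:9] width=6 -> value=6 (bin 000110); offset now 9 = byte 1 bit 1; 39 bits remain
Read 3: bits[9:14] width=5 -> value=7 (bin 00111); offset now 14 = byte 1 bit 6; 34 bits remain
Read 4: bits[14:22] width=8 -> value=184 (bin 10111000); offset now 22 = byte 2 bit 6; 26 bits remain
Read 5: bits[22:29] width=7 -> value=89 (bin 1011001); offset now 29 = byte 3 bit 5; 19 bits remain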